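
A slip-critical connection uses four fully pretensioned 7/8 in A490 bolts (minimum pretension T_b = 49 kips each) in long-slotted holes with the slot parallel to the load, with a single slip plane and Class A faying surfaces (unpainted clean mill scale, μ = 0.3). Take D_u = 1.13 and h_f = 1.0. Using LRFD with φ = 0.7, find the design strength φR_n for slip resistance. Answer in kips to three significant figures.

R_n = μ · D_u · h_f · T_b · n_s · n_b = 0.3 × 1.13 × 1.0 × 49 × 1 × 4 = 66.44 kips.
Design strength φR_n = 0.7 × 66.44 = 46.5 kips.

46.5 kips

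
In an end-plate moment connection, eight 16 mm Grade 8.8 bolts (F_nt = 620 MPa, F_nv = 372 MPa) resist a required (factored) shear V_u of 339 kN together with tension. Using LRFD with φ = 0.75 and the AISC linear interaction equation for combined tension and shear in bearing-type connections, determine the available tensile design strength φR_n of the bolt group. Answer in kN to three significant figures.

A_b = π·16²/4 = 201.1 mm²; f_rv = 339 × 1000 / (8 × 201.1) = 210.8 MPa.
F'_nt = 1.3 F_nt − (F_nt / φF_nv) f_rv = 1.3·620 − (620/(0.75·372))·210.8 = 337.7 MPa, capped at F_nt → F'_nt = 337.7 MPa.
R_n = F'_nt · A_b · n = 337.7 × 201.1 × 8 / 1000 = 543.1 kN.
Design strength φR_n = 0.75 × 543.1 = 407 kN.

407 kN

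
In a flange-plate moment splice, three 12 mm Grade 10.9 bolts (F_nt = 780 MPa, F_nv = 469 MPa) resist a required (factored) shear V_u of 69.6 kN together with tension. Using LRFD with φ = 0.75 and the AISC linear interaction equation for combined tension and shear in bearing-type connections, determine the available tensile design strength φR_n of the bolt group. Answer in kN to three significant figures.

142 kN

A_b = π·12²/4 = 113.1 mm²; f_rv = 69.6 × 1000 / (3 × 113.1) = 205.1 MPa.
F'_nt = 1.3 F_nt − (F_nt / φF_nv) f_rv = 1.3·780 − (780/(0.75·469))·205.1 = 559.1 MPa, capped at F_nt → F'_nt = 559.1 MPa.
R_n = F'_nt · A_b · n = 559.1 × 113.1 × 3 / 1000 = 189.7 kN.
Design strength φR_n = 0.75 × 189.7 = 142 kN.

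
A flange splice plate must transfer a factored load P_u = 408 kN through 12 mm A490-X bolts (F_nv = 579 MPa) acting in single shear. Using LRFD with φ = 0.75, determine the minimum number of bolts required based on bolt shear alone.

A_b = π·12²/4 = 113.1 mm².
Per-bolt design strength φR_n = 0.75 × 579 × 113.1 × 1 / 1000 = 49.11 kN.
n ≥ 408 / 49.11 = 8.307 → use 9 bolts.

9 bolts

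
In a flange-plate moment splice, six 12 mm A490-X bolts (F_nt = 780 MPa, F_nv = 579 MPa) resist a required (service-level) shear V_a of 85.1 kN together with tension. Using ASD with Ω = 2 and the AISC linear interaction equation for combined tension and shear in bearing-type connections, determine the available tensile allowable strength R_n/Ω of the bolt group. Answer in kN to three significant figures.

229 kN

A_b = π·12²/4 = 113.1 mm²; f_rv = 85.1 × 1000 / (6 × 113.1) = 125.4 MPa.
F'_nt = 1.3 F_nt − (Ω F_nt / F_nv) f_rv = 1.3·780 − (2·780/579)·125.4 = 676.1 MPa, capped at F_nt → F'_nt = 676.1 MPa.
R_n = F'_nt · A_b · n = 676.1 × 113.1 × 6 / 1000 = 458.8 kN.
Allowable strength R_n/Ω = 458.8 / 2 = 229 kN.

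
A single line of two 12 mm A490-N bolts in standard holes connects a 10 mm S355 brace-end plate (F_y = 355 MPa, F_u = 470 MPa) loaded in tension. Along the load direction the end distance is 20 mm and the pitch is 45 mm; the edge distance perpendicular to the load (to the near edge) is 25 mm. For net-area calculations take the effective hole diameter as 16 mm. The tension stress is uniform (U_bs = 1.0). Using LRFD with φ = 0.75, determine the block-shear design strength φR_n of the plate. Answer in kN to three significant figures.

Shear plane L_v = 20 + 1·45 = 65 mm; A_gv = 65 × 10 = 650 mm².
A_nv = (65 − 1.5·16) × 10 = 410 mm².
A_nt = (25 − 0.5·16) × 10 = 170 mm².
0.6 F_u A_nv = 115.6 kN; 0.6 F_y A_gv = 138.5 kN → shear rupture governs the shear term.
R_n = 115.6 + 1.0 × 470 × 170 / 1000 = 195.5 kN.
Design strength φR_n = 0.75 × 195.5 = 147 kN.

147 kN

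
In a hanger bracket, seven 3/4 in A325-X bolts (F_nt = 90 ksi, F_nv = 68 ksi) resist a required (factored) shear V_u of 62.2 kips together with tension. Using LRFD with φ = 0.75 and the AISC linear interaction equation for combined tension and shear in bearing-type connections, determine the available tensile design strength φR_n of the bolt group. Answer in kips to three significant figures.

189 kips

A_b = π·0.75²/4 = 0.4418 in²; f_rv = 62.2 / (7 × 0.4418) = 20.11 ksi.
F'_nt = 1.3 F_nt − (F_nt / φF_nv) f_rv = 1.3·90 − (90/(0.75·68))·20.11 = 81.51 ksi, capped at F_nt → F'_nt = 81.51 ksi.
R_n = F'_nt · A_b · n = 81.51 × 0.4418 × 7 = 252.1 kips.
Design strength φR_n = 0.75 × 252.1 = 189 kips.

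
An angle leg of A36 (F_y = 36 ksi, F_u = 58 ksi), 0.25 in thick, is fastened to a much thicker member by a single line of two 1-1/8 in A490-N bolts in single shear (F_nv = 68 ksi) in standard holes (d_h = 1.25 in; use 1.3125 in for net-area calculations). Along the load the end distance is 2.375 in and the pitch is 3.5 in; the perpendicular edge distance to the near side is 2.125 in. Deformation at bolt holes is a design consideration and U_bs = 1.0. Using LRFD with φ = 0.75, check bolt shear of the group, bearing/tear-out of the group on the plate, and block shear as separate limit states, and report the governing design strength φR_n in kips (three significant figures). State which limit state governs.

39.8 kips (block shear governs)

Bolt shear: A_b = π·1.125²/4 = 0.994 in²; R_n = 68 × 0.994 × 2 × 1 = 135.2 kips → 0.75 × 135.2 = 101 kips.
Bearing: edge l_c = 1.75, r_n = 30.45 kips; interior l_c = 2.25, r_n = 39.15 kips; R_n = 30.45 + 1·39.15 = 69.6 kips → 52.2 kips.
Block shear: A_gv = 1.469, A_nv = 0.9766, A_nt = 0.3672 in²; R_n = min(0.6F_uA_nv, 0.6F_yA_gv) + U_bs·F_u·A_nt = 53.02 kips → 39.8 kips.
Block shear governs: 39.8 kips.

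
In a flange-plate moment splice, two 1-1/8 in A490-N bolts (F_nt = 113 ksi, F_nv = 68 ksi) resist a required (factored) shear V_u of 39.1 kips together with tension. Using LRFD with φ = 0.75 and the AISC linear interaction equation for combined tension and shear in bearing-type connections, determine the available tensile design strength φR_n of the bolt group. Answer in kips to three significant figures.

154 kips

A_b = π·1.125²/4 = 0.994 in²; f_rv = 39.1 / (2 × 0.994) = 19.67 ksi.
F'_nt = 1.3 F_nt − (F_nt / φF_nv) f_rv = 1.3·113 − (113/(0.75·68))·19.67 = 103.3 ksi, capped at F_nt → F'_nt = 103.3 ksi.
R_n = F'_nt · A_b · n = 103.3 × 0.994 × 2 = 205.4 kips.
Design strength φR_n = 0.75 × 205.4 = 154 kips.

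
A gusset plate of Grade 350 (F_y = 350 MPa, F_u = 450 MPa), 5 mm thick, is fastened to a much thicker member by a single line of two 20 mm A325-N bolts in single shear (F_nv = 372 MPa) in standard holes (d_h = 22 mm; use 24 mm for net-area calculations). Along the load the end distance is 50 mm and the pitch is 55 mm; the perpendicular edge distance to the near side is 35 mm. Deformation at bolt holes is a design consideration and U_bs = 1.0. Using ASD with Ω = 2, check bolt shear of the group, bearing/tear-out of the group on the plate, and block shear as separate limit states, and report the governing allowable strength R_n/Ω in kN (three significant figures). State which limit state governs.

Bolt shear: A_b = π·20²/4 = 314.2 mm²; R_n = 372 × 314.2 × 2 × 1 / 1000 = 233.7 kN → 233.7 / 2 = 117 kN.
Bearing: edge l_c = 39, r_n = 105.3 kN; interior l_c = 33, r_n = 89.1 kN; R_n = 105.3 + 1·89.1 = 194.4 kN → 97.2 kN.
Block shear: A_gv = 525, A_nv = 345, A_nt = 115 mm²; R_n = min(0.6F_uA_nv, 0.6F_yA_gv) + U_bs·F_u·A_nt = 144.9 kN → 72.5 kN.
Block shear governs: 72.5 kN.

72.5 kN (block shear governs)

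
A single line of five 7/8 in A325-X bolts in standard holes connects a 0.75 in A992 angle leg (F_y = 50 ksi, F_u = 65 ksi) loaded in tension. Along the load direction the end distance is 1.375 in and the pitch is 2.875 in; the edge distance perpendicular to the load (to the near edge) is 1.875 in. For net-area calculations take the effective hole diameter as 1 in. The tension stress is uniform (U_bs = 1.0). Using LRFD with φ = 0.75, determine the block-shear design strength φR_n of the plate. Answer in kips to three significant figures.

234 kips

Shear plane L_v = 1.375 + 4·2.875 = 12.88 in; A_gv = 12.88 × 0.75 = 9.656 in².
A_nv = (12.88 − 4.5·1) × 0.75 = 6.281 in².
A_nt = (1.875 − 0.5·1) × 0.75 = 1.031 in².
0.6 F_u A_nv = 245 kips; 0.6 F_y A_gv = 289.7 kips → shear rupture governs the shear term.
R_n = 245 + 1.0 × 65 × 1.031 = 312 kips.
Design strength φR_n = 0.75 × 312 = 234 kips.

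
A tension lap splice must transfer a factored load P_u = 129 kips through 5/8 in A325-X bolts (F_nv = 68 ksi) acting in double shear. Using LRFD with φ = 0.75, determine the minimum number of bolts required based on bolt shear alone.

5 bolts

A_b = π·0.625²/4 = 0.3068 in².
Per-bolt design strength φR_n = 0.75 × 68 × 0.3068 × 2 = 31.29 kips.
n ≥ 129 / 31.29 = 4.122 → use 5 bolts.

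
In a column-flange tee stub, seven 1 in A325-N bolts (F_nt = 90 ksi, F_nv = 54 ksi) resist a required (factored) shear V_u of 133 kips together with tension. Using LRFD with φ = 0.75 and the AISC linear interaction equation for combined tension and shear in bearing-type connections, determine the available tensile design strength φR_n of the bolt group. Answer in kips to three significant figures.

261 kips

A_b = π·1²/4 = 0.7854 in²; f_rv = 133 / (7 × 0.7854) = 24.19 ksi.
F'_nt = 1.3 F_nt − (F_nt / φF_nv) f_rv = 1.3·90 − (90/(0.75·54))·24.19 = 63.24 ksi, capped at F_nt → F'_nt = 63.24 ksi.
R_n = F'_nt · A_b · n = 63.24 × 0.7854 × 7 = 347.7 kips.
Design strength φR_n = 0.75 × 347.7 = 261 kips.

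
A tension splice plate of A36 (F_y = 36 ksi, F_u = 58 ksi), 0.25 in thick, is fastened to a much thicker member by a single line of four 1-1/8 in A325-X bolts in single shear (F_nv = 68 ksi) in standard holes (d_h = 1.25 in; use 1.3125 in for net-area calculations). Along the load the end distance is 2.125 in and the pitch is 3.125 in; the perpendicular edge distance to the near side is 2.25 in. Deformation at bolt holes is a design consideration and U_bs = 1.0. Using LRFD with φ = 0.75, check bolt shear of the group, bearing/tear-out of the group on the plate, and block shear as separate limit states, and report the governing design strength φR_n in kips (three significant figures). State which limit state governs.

62.4 kips (block shear governs)

Bolt shear: A_b = π·1.125²/4 = 0.994 in²; R_n = 68 × 0.994 × 4 × 1 = 270.4 kips → 0.75 × 270.4 = 203 kips.
Bearing: edge l_c = 1.5, r_n = 26.1 kips; interior l_c = 1.875, r_n = 32.62 kips; R_n = 26.1 + 3·32.62 = 124 kips → 93 kips.
Block shear: A_gv = 2.875, A_nv = 1.727, A_nt = 0.3984 in²; R_n = min(0.6F_uA_nv, 0.6F_yA_gv) + U_bs·F_u·A_nt = 83.19 kips → 62.4 kips.
Block shear governs: 62.4 kips.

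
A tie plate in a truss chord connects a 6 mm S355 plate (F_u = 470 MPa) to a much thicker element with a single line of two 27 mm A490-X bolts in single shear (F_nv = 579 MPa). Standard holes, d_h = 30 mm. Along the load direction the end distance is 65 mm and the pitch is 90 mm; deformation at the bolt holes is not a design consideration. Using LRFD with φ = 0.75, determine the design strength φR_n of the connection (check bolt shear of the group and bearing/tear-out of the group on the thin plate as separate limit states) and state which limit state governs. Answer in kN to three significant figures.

330 kN (bearing governs)

Bolt shear: A_b = π·27²/4 = 572.6 mm²; R_n = 579 × 572.6 × 2 × 1 / 1000 = 663 kN → 0.75 × 663 = 497 kN.
Bearing (1.5 l_c t F_u ≤ 3.0 d t F_u): upper limit = 3.0·27·6·470 / 1000 = 228.4 kN.
  Edge l_c = 65 − 30/2 = 50 → r_n = 211.5 kN; interior l_c = 90 − 30 = 60 → r_n = 228.4 kN.
  R_n,bearing = 1·211.5 + 1·228.4 = 439.9 kN → 0.75 × 439.9 = 330 kN.
Bearing governs: 330 kN.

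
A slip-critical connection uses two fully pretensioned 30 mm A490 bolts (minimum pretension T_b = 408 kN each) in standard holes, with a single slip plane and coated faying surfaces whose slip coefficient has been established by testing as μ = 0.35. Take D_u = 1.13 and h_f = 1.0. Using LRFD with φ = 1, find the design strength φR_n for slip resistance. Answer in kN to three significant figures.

323 kN

R_n = μ · D_u · h_f · T_b · n_s · n_b = 0.35 × 1.13 × 1.0 × 408 × 1 × 2 = 322.7 kN.
Design strength φR_n = 1 × 322.7 = 323 kN.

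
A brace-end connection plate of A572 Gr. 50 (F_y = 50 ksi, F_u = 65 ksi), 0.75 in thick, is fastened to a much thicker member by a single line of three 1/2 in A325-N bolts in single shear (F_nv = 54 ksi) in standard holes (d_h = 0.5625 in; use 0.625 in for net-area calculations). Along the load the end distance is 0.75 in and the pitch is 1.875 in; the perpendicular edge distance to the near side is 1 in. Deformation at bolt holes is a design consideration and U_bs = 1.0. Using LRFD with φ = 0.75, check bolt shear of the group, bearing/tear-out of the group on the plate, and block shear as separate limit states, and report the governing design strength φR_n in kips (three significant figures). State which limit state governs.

Bolt shear: A_b = π·0.5²/4 = 0.1963 in²; R_n = 54 × 0.1963 × 3 × 1 = 31.81 kips → 0.75 × 31.81 = 23.9 kips.
Bearing: edge l_c = 0.4688, r_n = 27.42 kips; interior l_c = 1.312, r_n = 58.5 kips; R_n = 27.42 + 2·58.5 = 144.4 kips → 108 kips.
Block shear: A_gv = 3.375, A_nv = 2.203, A_nt = 0.5156 in²; R_n = min(0.6F_uA_nv, 0.6F_yA_gv) + U_bs·F_u·A_nt = 119.4 kips → 89.6 kips.
Bolt shear governs: 23.9 kips.

23.9 kips (bolt shear governs)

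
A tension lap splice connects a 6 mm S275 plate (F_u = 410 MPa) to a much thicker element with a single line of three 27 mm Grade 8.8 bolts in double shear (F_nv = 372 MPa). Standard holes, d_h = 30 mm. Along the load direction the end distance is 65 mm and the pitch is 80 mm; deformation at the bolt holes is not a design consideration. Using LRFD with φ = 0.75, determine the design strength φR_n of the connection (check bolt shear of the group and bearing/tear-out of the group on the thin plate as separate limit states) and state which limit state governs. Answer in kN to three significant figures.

Bolt shear: A_b = π·27²/4 = 572.6 mm²; R_n = 372 × 572.6 × 3 × 2 / 1000 = 1278 kN → 0.75 × 1278 = 958 kN.
Bearing (1.5 l_c t F_u ≤ 3.0 d t F_u): upper limit = 3.0·27·6·410 / 1000 = 199.3 kN.
  Edge l_c = 65 − 30/2 = 50 → r_n = 184.5 kN; interior l_c = 80 − 30 = 50 → r_n = 184.5 kN.
  R_n,bearing = 1·184.5 + 2·184.5 = 553.5 kN → 0.75 × 553.5 = 415 kN.
Bearing governs: 415 kN.

415 kN (bearing governs)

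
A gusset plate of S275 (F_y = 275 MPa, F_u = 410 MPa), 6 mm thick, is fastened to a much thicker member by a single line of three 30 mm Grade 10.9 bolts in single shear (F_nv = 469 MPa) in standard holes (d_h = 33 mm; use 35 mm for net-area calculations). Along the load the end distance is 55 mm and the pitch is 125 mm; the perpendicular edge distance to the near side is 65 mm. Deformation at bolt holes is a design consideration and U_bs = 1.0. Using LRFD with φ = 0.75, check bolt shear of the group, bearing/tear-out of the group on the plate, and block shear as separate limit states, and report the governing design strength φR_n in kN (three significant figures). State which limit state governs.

Bolt shear: A_b = π·30²/4 = 706.9 mm²; R_n = 469 × 706.9 × 3 × 1 / 1000 = 994.5 kN → 0.75 × 994.5 = 746 kN.
Bearing: edge l_c = 38.5, r_n = 113.7 kN; interior l_c = 92, r_n = 177.1 kN; R_n = 113.7 + 2·177.1 = 467.9 kN → 351 kN.
Block shear: A_gv = 1830, A_nv = 1305, A_nt = 285 mm²; R_n = min(0.6F_uA_nv, 0.6F_yA_gv) + U_bs·F_u·A_nt = 418.8 kN → 314 kN.
Block shear governs: 314 kN.

314 kN (block shear governs)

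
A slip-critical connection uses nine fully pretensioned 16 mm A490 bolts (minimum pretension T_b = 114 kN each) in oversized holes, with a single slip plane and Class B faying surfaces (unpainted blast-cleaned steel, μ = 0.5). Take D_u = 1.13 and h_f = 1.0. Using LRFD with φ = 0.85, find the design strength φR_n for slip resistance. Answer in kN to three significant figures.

R_n = μ · D_u · h_f · T_b · n_s · n_b = 0.5 × 1.13 × 1.0 × 114 × 1 × 9 = 579.7 kN.
Design strength φR_n = 0.85 × 579.7 = 493 kN.

493 kN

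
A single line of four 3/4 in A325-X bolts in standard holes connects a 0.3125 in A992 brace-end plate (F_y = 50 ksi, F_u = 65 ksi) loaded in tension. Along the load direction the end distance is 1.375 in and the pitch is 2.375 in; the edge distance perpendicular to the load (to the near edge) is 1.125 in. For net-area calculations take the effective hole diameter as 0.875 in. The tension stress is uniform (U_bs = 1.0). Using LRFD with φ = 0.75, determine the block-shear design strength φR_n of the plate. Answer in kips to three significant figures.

60.2 kips

Shear plane L_v = 1.375 + 3·2.375 = 8.5 in; A_gv = 8.5 × 0.3125 = 2.656 in².
A_nv = (8.5 − 3.5·0.875) × 0.3125 = 1.699 in².
A_nt = (1.125 − 0.5·0.875) × 0.3125 = 0.2148 in².
0.6 F_u A_nv = 66.27 kips; 0.6 F_y A_gv = 79.69 kips → shear rupture governs the shear term.
R_n = 66.27 + 1.0 × 65 × 0.2148 = 80.23 kips.
Design strength φR_n = 0.75 × 80.23 = 60.2 kips.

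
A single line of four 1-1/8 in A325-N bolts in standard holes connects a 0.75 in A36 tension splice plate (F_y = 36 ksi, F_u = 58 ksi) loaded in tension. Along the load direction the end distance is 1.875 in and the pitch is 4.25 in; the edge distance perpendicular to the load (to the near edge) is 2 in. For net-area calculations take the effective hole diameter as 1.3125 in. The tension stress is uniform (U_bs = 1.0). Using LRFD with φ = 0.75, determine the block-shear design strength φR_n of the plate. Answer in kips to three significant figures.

Shear plane L_v = 1.875 + 3·4.25 = 14.62 in; A_gv = 14.62 × 0.75 = 10.97 in².
A_nv = (14.62 − 3.5·1.3125) × 0.75 = 7.523 in².
A_nt = (2 − 0.5·1.3125) × 0.75 = 1.008 in².
0.6 F_u A_nv = 261.8 kips; 0.6 F_y A_gv = 236.9 kips → shear yielding governs the shear term.
R_n = 236.9 + 1.0 × 58 × 1.008 = 295.4 kips.
Design strength φR_n = 0.75 × 295.4 = 222 kips.

222 kips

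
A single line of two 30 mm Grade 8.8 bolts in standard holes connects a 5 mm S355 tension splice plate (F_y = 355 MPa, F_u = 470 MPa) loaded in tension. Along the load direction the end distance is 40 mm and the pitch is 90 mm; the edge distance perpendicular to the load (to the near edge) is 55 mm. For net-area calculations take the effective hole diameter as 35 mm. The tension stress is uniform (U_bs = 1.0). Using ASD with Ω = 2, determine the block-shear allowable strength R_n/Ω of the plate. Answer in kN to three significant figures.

98.7 kN

Shear plane L_v = 40 + 1·90 = 130 mm; A_gv = 130 × 5 = 650 mm².
A_nv = (130 − 1.5·35) × 5 = 387.5 mm².
A_nt = (55 − 0.5·35) × 5 = 187.5 mm².
0.6 F_u A_nv = 109.3 kN; 0.6 F_y A_gv = 138.5 kN → shear rupture governs the shear term.
R_n = 109.3 + 1.0 × 470 × 187.5 / 1000 = 197.4 kN.
Allowable strength R_n/Ω = 197.4 / 2 = 98.7 kN.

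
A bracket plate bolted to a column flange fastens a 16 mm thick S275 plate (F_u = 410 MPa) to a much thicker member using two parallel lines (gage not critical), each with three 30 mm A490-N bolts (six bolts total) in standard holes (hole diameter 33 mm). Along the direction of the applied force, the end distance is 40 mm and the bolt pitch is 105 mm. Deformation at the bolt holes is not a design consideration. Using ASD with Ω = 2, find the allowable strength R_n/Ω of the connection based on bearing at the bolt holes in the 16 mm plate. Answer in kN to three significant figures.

1410 kN

Per bolt r_n = 1.5 l_c t F_u ≤ 3.0 d t F_u; upper limit = 3.0 × 30 × 16 × 410 / 1000 = 590.4 kN.
Edge bolt: l_c = 40 − 33/2 = 23.5 mm → 1.5 × 23.5 × 16 × 410 / 1000 = 231.2 → r_n = 231.2 kN.
Interior bolts: l_c = 105 − 33 = 72 mm → 1.5 × 72 × 16 × 410 / 1000 = 708.5 → r_n = 590.4 kN.
R_n = 2 × 231.2 + 4 × 590.4 = 2824 kN.
Allowable strength R_n/Ω = 2824 / 2 = 1410 kN.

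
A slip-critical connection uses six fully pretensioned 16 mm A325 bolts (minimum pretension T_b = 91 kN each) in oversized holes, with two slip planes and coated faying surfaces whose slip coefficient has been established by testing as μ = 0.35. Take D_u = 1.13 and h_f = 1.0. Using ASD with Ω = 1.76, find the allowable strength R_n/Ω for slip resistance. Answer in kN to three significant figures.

R_n = μ · D_u · h_f · T_b · n_s · n_b = 0.35 × 1.13 × 1.0 × 91 × 2 × 6 = 431.9 kN.
Allowable strength R_n/Ω = 431.9 / 1.76 = 245 kN.

245 kN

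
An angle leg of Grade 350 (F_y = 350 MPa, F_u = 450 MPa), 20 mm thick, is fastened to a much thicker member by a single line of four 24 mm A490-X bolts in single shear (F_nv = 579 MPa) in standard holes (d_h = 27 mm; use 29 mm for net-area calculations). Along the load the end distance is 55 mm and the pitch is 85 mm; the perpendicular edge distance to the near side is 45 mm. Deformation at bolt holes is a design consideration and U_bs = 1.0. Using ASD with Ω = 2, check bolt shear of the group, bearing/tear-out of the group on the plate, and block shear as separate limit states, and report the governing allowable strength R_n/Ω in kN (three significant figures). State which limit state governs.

Bolt shear: A_b = π·24²/4 = 452.4 mm²; R_n = 579 × 452.4 × 4 × 1 / 1000 = 1048 kN → 1048 / 2 = 524 kN.
Bearing: edge l_c = 41.5, r_n = 448.2 kN; interior l_c = 58, r_n = 518.4 kN; R_n = 448.2 + 3·518.4 = 2003 kN → 1000 kN.
Block shear: A_gv = 6200, A_nv = 4170, A_nt = 610 mm²; R_n = min(0.6F_uA_nv, 0.6F_yA_gv) + U_bs·F_u·A_nt = 1400 kN → 700 kN.
Bolt shear governs: 524 kN.

524 kN (bolt shear governs)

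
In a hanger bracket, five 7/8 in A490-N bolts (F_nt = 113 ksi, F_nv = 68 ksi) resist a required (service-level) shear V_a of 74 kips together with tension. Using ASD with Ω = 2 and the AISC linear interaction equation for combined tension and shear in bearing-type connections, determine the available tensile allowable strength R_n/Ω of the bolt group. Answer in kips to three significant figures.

97.9 kips

A_b = π·0.875²/4 = 0.6013 in²; f_rv = 74 / (5 × 0.6013) = 24.61 ksi.
F'_nt = 1.3 F_nt − (Ω F_nt / F_nv) f_rv = 1.3·113 − (2·113/68)·24.61 = 65.1 ksi, capped at F_nt → F'_nt = 65.1 ksi.
R_n = F'_nt · A_b · n = 65.1 × 0.6013 × 5 = 195.7 kips.
Allowable strength R_n/Ω = 195.7 / 2 = 97.9 kips.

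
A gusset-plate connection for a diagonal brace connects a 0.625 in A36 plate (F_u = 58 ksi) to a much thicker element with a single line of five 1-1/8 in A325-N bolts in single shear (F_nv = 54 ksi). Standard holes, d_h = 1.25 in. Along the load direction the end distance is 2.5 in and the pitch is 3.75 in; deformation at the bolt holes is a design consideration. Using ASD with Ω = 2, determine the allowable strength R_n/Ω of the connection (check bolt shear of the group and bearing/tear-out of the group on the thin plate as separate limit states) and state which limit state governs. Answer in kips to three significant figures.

134 kips (bolt shear governs)

Bolt shear: A_b = π·1.125²/4 = 0.994 in²; R_n = 54 × 0.994 × 5 × 1 = 268.4 kips → 268.4 / 2 = 134 kips.
Bearing (1.2 l_c t F_u ≤ 2.4 d t F_u): upper limit = 2.4·1.125·0.625·58 = 97.87 kips.
  Edge l_c = 2.5 − 1.25/2 = 1.875 → r_n = 81.56 kips; interior l_c = 3.75 − 1.25 = 2.5 → r_n = 97.87 kips.
  R_n,bearing = 1·81.56 + 4·97.87 = 473.1 kips → 473.1 / 2 = 237 kips.
Bolt shear governs: 134 kips.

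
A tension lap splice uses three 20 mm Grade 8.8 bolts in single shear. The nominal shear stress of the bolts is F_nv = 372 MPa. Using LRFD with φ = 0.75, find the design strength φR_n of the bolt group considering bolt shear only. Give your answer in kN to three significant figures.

263 kN

A_b = π × 20² / 4 = 314.2 mm².
R_n = F_nv · A_b · n · n_s = 372 × 314.2 × 3 × 1 / 1000 = 350.6 kN.
Design strength φR_n = 0.75 × 350.6 = 263 kN.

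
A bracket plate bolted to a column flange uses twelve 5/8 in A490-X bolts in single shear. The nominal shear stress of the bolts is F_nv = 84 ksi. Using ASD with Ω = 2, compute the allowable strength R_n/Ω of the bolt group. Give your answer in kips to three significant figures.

A_b = π × 0.625² / 4 = 0.3068 in².
R_n = F_nv · A_b · n · n_s = 84 × 0.3068 × 12 × 1 = 309.3 kips.
Allowable strength R_n/Ω = 309.3 / 2 = 155 kips.

155 kips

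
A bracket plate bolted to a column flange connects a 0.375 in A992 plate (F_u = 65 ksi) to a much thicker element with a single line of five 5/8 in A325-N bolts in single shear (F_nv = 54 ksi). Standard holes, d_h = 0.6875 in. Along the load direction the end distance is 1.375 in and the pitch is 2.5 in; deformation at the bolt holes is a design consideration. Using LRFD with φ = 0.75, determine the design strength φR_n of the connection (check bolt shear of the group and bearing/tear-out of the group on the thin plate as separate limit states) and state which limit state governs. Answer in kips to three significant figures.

Bolt shear: A_b = π·0.625²/4 = 0.3068 in²; R_n = 54 × 0.3068 × 5 × 1 = 82.83 kips → 0.75 × 82.83 = 62.1 kips.
Bearing (1.2 l_c t F_u ≤ 2.4 d t F_u): upper limit = 2.4·0.625·0.375·65 = 36.56 kips.
  Edge l_c = 1.375 − 0.6875/2 = 1.031 → r_n = 30.16 kips; interior l_c = 2.5 − 0.6875 = 1.812 → r_n = 36.56 kips.
  R_n,bearing = 1·30.16 + 4·36.56 = 176.4 kips → 0.75 × 176.4 = 132 kips.
Bolt shear governs: 62.1 kips.

62.1 kips (bolt shear governs)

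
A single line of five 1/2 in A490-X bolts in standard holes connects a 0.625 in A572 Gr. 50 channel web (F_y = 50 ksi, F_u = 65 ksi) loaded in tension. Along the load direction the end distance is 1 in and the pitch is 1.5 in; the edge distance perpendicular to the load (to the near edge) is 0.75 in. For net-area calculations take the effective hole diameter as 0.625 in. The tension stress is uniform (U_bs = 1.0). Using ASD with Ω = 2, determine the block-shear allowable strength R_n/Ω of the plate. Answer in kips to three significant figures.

59.9 kips

Shear plane L_v = 1 + 4·1.5 = 7 in; A_gv = 7 × 0.625 = 4.375 in².
A_nv = (7 − 4.5·0.625) × 0.625 = 2.617 in².
A_nt = (0.75 − 0.5·0.625) × 0.625 = 0.2734 in².
0.6 F_u A_nv = 102.1 kips; 0.6 F_y A_gv = 131.2 kips → shear rupture governs the shear term.
R_n = 102.1 + 1.0 × 65 × 0.2734 = 119.8 kips.
Allowable strength R_n/Ω = 119.8 / 2 = 59.9 kips.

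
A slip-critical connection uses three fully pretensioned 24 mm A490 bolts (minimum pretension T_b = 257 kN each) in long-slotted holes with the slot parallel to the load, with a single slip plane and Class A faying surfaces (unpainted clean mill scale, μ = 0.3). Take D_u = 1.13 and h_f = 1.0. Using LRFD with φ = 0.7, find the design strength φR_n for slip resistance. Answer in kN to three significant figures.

R_n = μ · D_u · h_f · T_b · n_s · n_b = 0.3 × 1.13 × 1.0 × 257 × 1 × 3 = 261.4 kN.
Design strength φR_n = 0.7 × 261.4 = 183 kN.

183 kN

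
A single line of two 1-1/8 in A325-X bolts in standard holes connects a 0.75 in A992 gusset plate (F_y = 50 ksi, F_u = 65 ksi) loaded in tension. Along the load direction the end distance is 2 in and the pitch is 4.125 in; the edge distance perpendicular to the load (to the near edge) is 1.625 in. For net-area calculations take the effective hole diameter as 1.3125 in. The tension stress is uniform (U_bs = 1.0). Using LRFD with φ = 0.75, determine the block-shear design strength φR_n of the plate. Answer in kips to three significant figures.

127 kips

Shear plane L_v = 2 + 1·4.125 = 6.125 in; A_gv = 6.125 × 0.75 = 4.594 in².
A_nv = (6.125 − 1.5·1.3125) × 0.75 = 3.117 in².
A_nt = (1.625 − 0.5·1.3125) × 0.75 = 0.7266 in².
0.6 F_u A_nv = 121.6 kips; 0.6 F_y A_gv = 137.8 kips → shear rupture governs the shear term.
R_n = 121.6 + 1.0 × 65 × 0.7266 = 168.8 kips.
Design strength φR_n = 0.75 × 168.8 = 127 kips.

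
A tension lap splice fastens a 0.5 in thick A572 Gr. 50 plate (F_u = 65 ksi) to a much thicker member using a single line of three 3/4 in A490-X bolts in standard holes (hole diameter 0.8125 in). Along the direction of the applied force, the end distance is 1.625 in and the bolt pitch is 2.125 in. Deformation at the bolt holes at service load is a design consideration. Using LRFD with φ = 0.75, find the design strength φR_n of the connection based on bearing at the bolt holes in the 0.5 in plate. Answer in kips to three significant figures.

112 kips

Per bolt r_n = 1.2 l_c t F_u ≤ 2.4 d t F_u; upper limit = 2.4 × 0.75 × 0.5 × 65 = 58.5 kips.
Edge bolt: l_c = 1.625 − 0.8125/2 = 1.219 in → 1.2 × 1.219 × 0.5 × 65 = 47.53 → r_n = 47.53 kips.
Interior bolts: l_c = 2.125 − 0.8125 = 1.312 in → 1.2 × 1.312 × 0.5 × 65 = 51.19 → r_n = 51.19 kips.
R_n = 1 × 47.53 + 2 × 51.19 = 149.9 kips.
Design strength φR_n = 0.75 × 149.9 = 112 kips.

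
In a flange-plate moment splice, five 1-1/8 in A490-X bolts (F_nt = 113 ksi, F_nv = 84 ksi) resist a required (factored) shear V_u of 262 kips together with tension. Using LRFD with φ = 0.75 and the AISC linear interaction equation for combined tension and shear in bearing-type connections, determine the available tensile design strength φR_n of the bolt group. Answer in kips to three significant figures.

195 kips

A_b = π·1.125²/4 = 0.994 in²; f_rv = 262 / (5 × 0.994) = 52.72 ksi.
F'_nt = 1.3 F_nt − (F_nt / φF_nv) f_rv = 1.3·113 − (113/(0.75·84))·52.72 = 52.35 ksi, capped at F_nt → F'_nt = 52.35 ksi.
R_n = F'_nt · A_b · n = 52.35 × 0.994 × 5 = 260.2 kips.
Design strength φR_n = 0.75 × 260.2 = 195 kips.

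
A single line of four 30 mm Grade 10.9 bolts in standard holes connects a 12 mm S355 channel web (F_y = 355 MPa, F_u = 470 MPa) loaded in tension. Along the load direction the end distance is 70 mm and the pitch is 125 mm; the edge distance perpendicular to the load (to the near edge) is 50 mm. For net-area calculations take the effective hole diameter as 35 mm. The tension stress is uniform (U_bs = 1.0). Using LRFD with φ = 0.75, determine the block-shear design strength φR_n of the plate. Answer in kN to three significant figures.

956 kN

Shear plane L_v = 70 + 3·125 = 445 mm; A_gv = 445 × 12 = 5340 mm².
A_nv = (445 − 3.5·35) × 12 = 3870 mm².
A_nt = (50 − 0.5·35) × 12 = 390 mm².
0.6 F_u A_nv = 1091 kN; 0.6 F_y A_gv = 1137 kN → shear rupture governs the shear term.
R_n = 1091 + 1.0 × 470 × 390 / 1000 = 1275 kN.
Design strength φR_n = 0.75 × 1275 = 956 kN.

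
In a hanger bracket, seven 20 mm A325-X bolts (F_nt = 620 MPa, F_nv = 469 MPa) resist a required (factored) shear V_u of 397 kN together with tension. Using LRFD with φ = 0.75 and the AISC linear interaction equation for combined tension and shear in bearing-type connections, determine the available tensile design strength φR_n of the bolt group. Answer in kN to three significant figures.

805 kN

A_b = π·20²/4 = 314.2 mm²; f_rv = 397 × 1000 / (7 × 314.2) = 180.5 MPa.
F'_nt = 1.3 F_nt − (F_nt / φF_nv) f_rv = 1.3·620 − (620/(0.75·469))·180.5 = 487.8 MPa, capped at F_nt → F'_nt = 487.8 MPa.
R_n = F'_nt · A_b · n = 487.8 × 314.2 × 7 / 1000 = 1073 kN.
Design strength φR_n = 0.75 × 1073 = 805 kN.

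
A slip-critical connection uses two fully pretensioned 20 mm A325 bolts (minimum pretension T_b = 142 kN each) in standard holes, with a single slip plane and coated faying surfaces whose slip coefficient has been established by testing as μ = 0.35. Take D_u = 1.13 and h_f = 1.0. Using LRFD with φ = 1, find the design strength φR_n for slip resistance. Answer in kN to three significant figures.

R_n = μ · D_u · h_f · T_b · n_s · n_b = 0.35 × 1.13 × 1.0 × 142 × 1 × 2 = 112.3 kN.
Design strength φR_n = 1 × 112.3 = 112 kN.

112 kN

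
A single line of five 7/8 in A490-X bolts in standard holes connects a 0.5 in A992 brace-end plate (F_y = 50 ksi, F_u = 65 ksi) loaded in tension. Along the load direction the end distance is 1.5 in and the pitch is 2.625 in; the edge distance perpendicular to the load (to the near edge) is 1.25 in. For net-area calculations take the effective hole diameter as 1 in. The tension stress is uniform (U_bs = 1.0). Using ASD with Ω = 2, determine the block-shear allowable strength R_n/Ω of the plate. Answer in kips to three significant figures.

85.3 kips

Shear plane L_v = 1.5 + 4·2.625 = 12 in; A_gv = 12 × 0.5 = 6 in².
A_nv = (12 − 4.5·1) × 0.5 = 3.75 in².
A_nt = (1.25 − 0.5·1) × 0.5 = 0.375 in².
0.6 F_u A_nv = 146.2 kips; 0.6 F_y A_gv = 180 kips → shear rupture governs the shear term.
R_n = 146.2 + 1.0 × 65 × 0.375 = 170.6 kips.
Allowable strength R_n/Ω = 170.6 / 2 = 85.3 kips.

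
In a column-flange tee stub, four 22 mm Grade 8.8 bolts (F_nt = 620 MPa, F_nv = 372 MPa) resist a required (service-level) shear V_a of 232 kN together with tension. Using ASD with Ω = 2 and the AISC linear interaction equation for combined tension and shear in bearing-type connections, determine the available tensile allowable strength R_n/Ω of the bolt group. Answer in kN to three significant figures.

226 kN

A_b = π·22²/4 = 380.1 mm²; f_rv = 232 × 1000 / (4 × 380.1) = 152.6 MPa.
F'_nt = 1.3 F_nt − (Ω F_nt / F_nv) f_rv = 1.3·620 − (2·620/372)·152.6 = 297.4 MPa, capped at F_nt → F'_nt = 297.4 MPa.
R_n = F'_nt · A_b · n = 297.4 × 380.1 × 4 / 1000 = 452.2 kN.
Allowable strength R_n/Ω = 452.2 / 2 = 226 kN.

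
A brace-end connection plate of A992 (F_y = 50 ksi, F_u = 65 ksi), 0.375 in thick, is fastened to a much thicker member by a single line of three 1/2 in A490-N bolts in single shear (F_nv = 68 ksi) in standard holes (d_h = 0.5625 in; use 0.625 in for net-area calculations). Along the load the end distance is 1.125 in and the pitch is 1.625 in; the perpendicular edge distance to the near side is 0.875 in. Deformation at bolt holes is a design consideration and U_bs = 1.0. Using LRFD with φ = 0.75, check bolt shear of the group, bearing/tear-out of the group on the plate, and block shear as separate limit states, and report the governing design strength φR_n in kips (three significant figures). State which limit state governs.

Bolt shear: A_b = π·0.5²/4 = 0.1963 in²; R_n = 68 × 0.1963 × 3 × 1 = 40.06 kips → 0.75 × 40.06 = 30 kips.
Bearing: edge l_c = 0.8438, r_n = 24.68 kips; interior l_c = 1.062, r_n = 29.25 kips; R_n = 24.68 + 2·29.25 = 83.18 kips → 62.4 kips.
Block shear: A_gv = 1.641, A_nv = 1.055, A_nt = 0.2109 in²; R_n = min(0.6F_uA_nv, 0.6F_yA_gv) + U_bs·F_u·A_nt = 54.84 kips → 41.1 kips.
Bolt shear governs: 30 kips.

30 kips (bolt shear governs)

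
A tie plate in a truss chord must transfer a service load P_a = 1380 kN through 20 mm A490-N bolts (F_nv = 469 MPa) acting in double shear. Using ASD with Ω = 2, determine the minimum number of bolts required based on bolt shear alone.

A_b = π·20²/4 = 314.2 mm².
Per-bolt allowable strength R_n/Ω = 469 × 314.2 × 2 / 1000 / 2 = 147.3 kN.
n ≥ 1380 / 147.3 = 9.366 → use 10 bolts.

10 bolts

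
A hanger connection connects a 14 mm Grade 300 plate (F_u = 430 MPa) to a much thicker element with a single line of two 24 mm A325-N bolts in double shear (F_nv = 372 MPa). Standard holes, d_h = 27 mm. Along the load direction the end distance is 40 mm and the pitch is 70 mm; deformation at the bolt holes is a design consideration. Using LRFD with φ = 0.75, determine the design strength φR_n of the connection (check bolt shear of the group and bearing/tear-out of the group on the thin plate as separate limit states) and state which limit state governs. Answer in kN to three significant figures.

Bolt shear: A_b = π·24²/4 = 452.4 mm²; R_n = 372 × 452.4 × 2 × 2 / 1000 = 673.2 kN → 0.75 × 673.2 = 505 kN.
Bearing (1.2 l_c t F_u ≤ 2.4 d t F_u): upper limit = 2.4·24·14·430 / 1000 = 346.8 kN.
  Edge l_c = 40 − 27/2 = 26.5 → r_n = 191.4 kN; interior l_c = 70 − 27 = 43 → r_n = 310.6 kN.
  R_n,bearing = 1·191.4 + 1·310.6 = 502.1 kN → 0.75 × 502.1 = 377 kN.
Bearing governs: 377 kN.

377 kN (bearing governs)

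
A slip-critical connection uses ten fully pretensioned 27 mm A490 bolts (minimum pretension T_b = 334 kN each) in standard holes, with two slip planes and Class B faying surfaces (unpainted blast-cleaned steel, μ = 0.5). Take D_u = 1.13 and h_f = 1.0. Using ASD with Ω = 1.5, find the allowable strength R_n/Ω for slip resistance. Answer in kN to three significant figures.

2520 kN

R_n = μ · D_u · h_f · T_b · n_s · n_b = 0.5 × 1.13 × 1.0 × 334 × 2 × 10 = 3774 kN.
Allowable strength R_n/Ω = 3774 / 1.5 = 2520 kN.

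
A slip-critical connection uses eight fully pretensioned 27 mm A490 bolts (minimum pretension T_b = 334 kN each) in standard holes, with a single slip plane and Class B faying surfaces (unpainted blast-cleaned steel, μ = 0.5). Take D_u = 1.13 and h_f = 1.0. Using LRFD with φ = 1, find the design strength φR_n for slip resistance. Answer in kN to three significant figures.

R_n = μ · D_u · h_f · T_b · n_s · n_b = 0.5 × 1.13 × 1.0 × 334 × 1 × 8 = 1510 kN.
Design strength φR_n = 1 × 1510 = 1510 kN.

1510 kN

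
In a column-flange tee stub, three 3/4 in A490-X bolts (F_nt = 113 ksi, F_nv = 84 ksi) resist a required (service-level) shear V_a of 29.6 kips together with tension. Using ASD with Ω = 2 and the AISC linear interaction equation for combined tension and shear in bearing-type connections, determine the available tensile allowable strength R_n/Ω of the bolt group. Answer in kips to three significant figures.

57.5 kips

A_b = π·0.75²/4 = 0.4418 in²; f_rv = 29.6 / (3 × 0.4418) = 22.33 ksi.
F'_nt = 1.3 F_nt − (Ω F_nt / F_nv) f_rv = 1.3·113 − (2·113/84)·22.33 = 86.81 ksi, capped at F_nt → F'_nt = 86.81 ksi.
R_n = F'_nt · A_b · n = 86.81 × 0.4418 × 3 = 115.1 kips.
Allowable strength R_n/Ω = 115.1 / 2 = 57.5 kips.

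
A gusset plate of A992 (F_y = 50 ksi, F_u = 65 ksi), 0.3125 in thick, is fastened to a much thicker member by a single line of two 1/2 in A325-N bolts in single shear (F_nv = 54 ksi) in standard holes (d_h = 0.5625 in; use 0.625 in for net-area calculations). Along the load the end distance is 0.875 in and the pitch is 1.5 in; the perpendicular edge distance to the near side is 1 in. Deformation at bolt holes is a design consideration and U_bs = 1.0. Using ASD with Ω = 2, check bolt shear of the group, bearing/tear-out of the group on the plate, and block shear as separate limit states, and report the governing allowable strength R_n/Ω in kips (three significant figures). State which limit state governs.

10.6 kips (bolt shear governs)

Bolt shear: A_b = π·0.5²/4 = 0.1963 in²; R_n = 54 × 0.1963 × 2 × 1 = 21.21 kips → 21.21 / 2 = 10.6 kips.
Bearing: edge l_c = 0.5938, r_n = 14.47 kips; interior l_c = 0.9375, r_n = 22.85 kips; R_n = 14.47 + 1·22.85 = 37.32 kips → 18.7 kips.
Block shear: A_gv = 0.7422, A_nv = 0.4492, A_nt = 0.2148 in²; R_n = min(0.6F_uA_nv, 0.6F_yA_gv) + U_bs·F_u·A_nt = 31.48 kips → 15.7 kips.
Bolt shear governs: 10.6 kips.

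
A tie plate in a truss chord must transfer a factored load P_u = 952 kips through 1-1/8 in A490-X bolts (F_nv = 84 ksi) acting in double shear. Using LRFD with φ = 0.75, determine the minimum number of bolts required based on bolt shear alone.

A_b = π·1.125²/4 = 0.994 in².
Per-bolt design strength φR_n = 0.75 × 84 × 0.994 × 2 = 125.2 kips.
n ≥ 952 / 125.2 = 7.601 → use 8 bolts.

8 bolts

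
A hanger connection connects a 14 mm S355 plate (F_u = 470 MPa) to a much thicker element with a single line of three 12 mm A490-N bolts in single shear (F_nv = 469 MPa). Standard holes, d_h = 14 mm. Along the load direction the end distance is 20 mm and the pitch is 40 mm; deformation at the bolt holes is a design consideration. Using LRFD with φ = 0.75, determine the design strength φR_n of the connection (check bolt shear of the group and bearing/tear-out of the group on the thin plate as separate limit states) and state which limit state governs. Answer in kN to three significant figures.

Bolt shear: A_b = π·12²/4 = 113.1 mm²; R_n = 469 × 113.1 × 3 × 1 / 1000 = 159.1 kN → 0.75 × 159.1 = 119 kN.
Bearing (1.2 l_c t F_u ≤ 2.4 d t F_u): upper limit = 2.4·12·14·470 / 1000 = 189.5 kN.
  Edge l_c = 20 − 14/2 = 13 → r_n = 102.6 kN; interior l_c = 40 − 14 = 26 → r_n = 189.5 kN.
  R_n,bearing = 1·102.6 + 2·189.5 = 481.7 kN → 0.75 × 481.7 = 361 kN.
Bolt shear governs: 119 kN.

119 kN (bolt shear governs)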